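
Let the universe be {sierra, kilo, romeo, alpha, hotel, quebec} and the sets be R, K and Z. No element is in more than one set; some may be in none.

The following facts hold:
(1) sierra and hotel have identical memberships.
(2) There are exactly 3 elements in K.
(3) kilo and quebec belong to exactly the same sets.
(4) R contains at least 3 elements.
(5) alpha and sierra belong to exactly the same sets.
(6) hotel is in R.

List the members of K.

K = {kilo, quebec, romeo}

From (6): hotel ∈ R.
(1): sierra matches hotel: sierra ∈ R.
(5): alpha matches sierra: alpha ∈ R.
(2): only 3 candidates remain for K, so all are in.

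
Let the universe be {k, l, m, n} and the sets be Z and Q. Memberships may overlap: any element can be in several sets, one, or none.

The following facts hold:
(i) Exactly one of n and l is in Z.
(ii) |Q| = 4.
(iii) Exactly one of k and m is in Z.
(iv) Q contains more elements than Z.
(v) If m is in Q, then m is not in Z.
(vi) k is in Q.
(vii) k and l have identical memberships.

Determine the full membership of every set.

Z = {k, l}; Q = {k, l, m, n}

From (vi): k ∈ Q.
(ii): only 4 candidates remain for Q, so all are in.
(v): m ∉ Z.
(iii) (exactly one): k ∈ Z.
(vii): l matches k: l ∈ Z.
(i) (exactly one): n ∉ Z.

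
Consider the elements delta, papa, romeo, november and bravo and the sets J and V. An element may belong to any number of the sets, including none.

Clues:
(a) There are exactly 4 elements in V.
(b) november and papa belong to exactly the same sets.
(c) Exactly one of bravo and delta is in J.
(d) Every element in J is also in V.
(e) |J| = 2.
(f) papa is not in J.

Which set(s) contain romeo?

romeo: J, V

From (f): papa ∉ J.
(b): november matches papa: november ∉ J.
Suppose romeo ∉ J: no assignment then satisfies all the clues, so romeo ∈ J.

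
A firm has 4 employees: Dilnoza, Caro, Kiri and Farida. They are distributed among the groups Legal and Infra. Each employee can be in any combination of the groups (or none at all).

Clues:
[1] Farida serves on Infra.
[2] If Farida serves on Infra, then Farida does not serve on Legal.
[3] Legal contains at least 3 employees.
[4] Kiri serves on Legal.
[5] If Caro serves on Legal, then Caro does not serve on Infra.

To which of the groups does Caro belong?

Caro: Legal

From (1): Farida ∈ Infra.
From (4): Kiri ∈ Legal.
(2): Farida ∉ Legal.
(3): only 3 candidates remain for Legal, so all are in.
(5): Caro ∉ Infra.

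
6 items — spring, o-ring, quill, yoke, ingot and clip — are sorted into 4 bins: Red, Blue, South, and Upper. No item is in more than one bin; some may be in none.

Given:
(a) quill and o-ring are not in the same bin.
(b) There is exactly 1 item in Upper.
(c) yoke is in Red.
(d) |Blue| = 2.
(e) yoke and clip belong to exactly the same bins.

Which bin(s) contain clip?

clip: Red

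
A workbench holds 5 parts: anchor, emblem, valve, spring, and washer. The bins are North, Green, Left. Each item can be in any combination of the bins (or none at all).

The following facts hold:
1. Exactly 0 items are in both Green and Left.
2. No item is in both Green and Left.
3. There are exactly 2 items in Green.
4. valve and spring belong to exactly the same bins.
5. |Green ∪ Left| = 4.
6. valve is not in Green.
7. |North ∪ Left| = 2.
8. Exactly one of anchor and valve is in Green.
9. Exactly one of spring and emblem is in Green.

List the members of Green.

Green = {anchor, emblem}

From (6): valve ∉ Green.
(4): spring matches valve: spring ∉ Green.
(8) (exactly one): anchor ∈ Green.
(9) (exactly one): emblem ∈ Green.
(2) (disjoint): anchor ∉ Left.
(2) (disjoint): emblem ∉ Left.
(3): Green already has 2, so the rest are out.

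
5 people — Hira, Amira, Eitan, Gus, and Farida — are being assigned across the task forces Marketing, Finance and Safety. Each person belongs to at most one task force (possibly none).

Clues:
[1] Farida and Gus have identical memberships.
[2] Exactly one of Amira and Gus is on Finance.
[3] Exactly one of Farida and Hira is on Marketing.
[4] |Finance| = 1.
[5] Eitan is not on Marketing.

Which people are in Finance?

Finance = {Amira}

From (5): Eitan ∉ Marketing.
Suppose Hira ∈ Finance: no assignment then satisfies all the clues, so Hira ∉ Finance.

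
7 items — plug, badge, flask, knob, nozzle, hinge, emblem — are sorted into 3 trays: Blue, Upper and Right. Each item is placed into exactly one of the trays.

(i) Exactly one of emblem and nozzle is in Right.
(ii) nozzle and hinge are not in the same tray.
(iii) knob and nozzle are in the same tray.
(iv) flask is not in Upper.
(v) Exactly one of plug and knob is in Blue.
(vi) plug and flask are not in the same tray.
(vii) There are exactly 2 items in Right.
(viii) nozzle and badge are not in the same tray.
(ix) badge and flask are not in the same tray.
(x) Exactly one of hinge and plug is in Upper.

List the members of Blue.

Blue = {flask, knob, nozzle}

From (iv): flask ∉ Upper.
Suppose plug ∈ Blue: no assignment then satisfies all the clues, so plug ∉ Blue.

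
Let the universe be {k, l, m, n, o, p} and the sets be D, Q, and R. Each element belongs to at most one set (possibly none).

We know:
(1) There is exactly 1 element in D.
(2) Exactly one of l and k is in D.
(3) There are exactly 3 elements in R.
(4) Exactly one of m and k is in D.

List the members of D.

D = {k}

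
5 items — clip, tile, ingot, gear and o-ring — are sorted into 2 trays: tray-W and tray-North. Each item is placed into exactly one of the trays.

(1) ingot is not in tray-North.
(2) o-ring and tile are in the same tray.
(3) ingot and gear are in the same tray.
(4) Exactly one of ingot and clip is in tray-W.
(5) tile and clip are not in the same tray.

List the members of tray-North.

tray-North = {clip}

From (1): ingot ∉ tray-North.
(3): gear matches ingot: gear ∉ tray-North.
Only one tray left: ingot ∈ tray-W.
Only one tray left: gear ∈ tray-W.
(4) (exactly one): clip ∉ tray-W.
Only one tray left: clip ∈ tray-North.
(5): tile ∉ tray-North.
Only one tray left: tile ∈ tray-W.
(2): o-ring matches tile: o-ring ∈ tray-W.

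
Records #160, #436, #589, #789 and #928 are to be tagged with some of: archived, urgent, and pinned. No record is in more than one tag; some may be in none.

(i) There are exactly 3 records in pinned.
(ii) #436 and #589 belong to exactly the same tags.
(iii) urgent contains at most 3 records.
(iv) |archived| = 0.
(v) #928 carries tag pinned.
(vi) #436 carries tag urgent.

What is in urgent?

urgent = {#436, #589}

From (v): #928 ∈ pinned.
From (vi): #436 ∈ urgent.
(ii): #589 matches #436: #589 ∉ archived.
(ii): #589 matches #436: #589 ∈ urgent.
(iv): archived already has 0, so the rest are out.
(i): only 3 candidates remain for pinned, so all are in.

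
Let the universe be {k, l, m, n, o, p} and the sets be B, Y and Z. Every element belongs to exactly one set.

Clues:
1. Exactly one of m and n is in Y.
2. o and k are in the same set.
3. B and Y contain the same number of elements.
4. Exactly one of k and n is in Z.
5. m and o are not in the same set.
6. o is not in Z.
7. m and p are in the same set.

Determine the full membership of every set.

B = {k, o}; Y = {m, p}; Z = {l, n}

From (6): o ∉ Z.
(2): k matches o: k ∉ Z.
(4) (exactly one): n ∈ Z.
(1) (exactly one): m ∈ Y.
(5): o ∉ Y.
(7): p matches m: p ∉ B.
(7): p matches m: p ∈ Y.
Only one set left: o ∈ B.
(2): k matches o: k ∈ B.
Suppose l ∈ B: no assignment then satisfies all the clues, so l ∉ B.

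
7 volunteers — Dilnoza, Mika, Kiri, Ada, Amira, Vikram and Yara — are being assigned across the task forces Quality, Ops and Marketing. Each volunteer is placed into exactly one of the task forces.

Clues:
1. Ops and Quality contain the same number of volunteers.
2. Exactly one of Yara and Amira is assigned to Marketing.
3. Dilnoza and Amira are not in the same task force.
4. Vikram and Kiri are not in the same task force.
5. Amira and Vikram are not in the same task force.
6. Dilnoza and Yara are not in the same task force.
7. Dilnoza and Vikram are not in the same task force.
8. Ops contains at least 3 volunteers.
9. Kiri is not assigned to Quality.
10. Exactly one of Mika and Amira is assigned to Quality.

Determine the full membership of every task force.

Quality = {Mika, Vikram, Yara}; Ops = {Ada, Dilnoza, Kiri}; Marketing = {Amira}

From (9): Kiri ∉ Quality.
Suppose Dilnoza ∈ Quality: no assignment then satisfies all the clues, so Dilnoza ∉ Quality.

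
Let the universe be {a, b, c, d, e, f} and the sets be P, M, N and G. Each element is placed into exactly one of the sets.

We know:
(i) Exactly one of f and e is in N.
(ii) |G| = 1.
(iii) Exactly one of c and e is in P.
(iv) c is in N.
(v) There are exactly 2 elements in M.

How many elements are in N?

2

From (iv): c ∈ N.
(iii) (exactly one): e ∈ P.
(i) (exactly one): f ∈ N.
Suppose a ∈ P: no assignment then satisfies all the clues, so a ∉ P.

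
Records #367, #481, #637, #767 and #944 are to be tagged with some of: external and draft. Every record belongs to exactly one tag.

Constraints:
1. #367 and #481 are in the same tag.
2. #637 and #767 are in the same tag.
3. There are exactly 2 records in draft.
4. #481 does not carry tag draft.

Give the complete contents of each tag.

external = {#367, #481, #944}; draft = {#637, #767}

From (4): #481 ∉ draft.
(1): #367 matches #481: #367 ∉ draft.
Only one tag left: #367 ∈ external.
Only one tag left: #481 ∈ external.
Suppose #637 ∈ external: no assignment then satisfies all the clues, so #637 ∉ external.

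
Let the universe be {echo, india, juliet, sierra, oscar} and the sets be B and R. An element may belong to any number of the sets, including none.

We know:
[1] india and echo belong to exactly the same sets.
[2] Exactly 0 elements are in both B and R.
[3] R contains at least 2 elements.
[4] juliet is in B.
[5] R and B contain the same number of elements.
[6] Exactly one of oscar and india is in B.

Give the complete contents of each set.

B = {juliet, oscar}; R = {echo, india}

From (4): juliet ∈ B.
Suppose echo ∈ B: no assignment then satisfies all the clues, so echo ∉ B.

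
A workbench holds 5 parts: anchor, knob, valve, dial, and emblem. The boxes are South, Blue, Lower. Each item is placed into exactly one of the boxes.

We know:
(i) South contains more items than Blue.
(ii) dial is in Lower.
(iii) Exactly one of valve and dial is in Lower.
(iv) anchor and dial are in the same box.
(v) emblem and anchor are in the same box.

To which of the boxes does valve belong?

valve: South

From (ii): dial ∈ Lower.
(iii) (exactly one): valve ∉ Lower.
(iv): anchor matches dial: anchor ∉ South.
(iv): anchor matches dial: anchor ∉ Blue.
(iv): anchor matches dial: anchor ∈ Lower.
(v): emblem matches anchor: emblem ∉ South.
(v): emblem matches anchor: emblem ∉ Blue.
(v): emblem matches anchor: emblem ∈ Lower.
Suppose valve ∉ South: no assignment then satisfies all the clues, so valve ∈ South.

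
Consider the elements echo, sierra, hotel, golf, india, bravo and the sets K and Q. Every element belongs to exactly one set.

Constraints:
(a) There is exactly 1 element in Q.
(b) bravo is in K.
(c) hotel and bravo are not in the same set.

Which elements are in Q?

Q = {hotel}

From (b): bravo ∈ K.
(c): hotel ∉ K.
Only one set left: hotel ∈ Q.
(a): Q already has 1, so the rest are out.
Only one set left: echo ∈ K.
Only one set left: sierra ∈ K.
Only one set left: golf ∈ K.
Only one set left: india ∈ K.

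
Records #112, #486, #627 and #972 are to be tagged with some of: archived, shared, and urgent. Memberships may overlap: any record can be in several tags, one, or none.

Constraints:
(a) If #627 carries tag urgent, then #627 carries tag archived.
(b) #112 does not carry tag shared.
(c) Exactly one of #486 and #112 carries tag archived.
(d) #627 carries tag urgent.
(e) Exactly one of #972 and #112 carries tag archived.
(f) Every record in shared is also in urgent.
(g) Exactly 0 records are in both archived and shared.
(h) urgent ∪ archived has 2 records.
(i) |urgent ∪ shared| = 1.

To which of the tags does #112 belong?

#112: archived

From (b): #112 ∉ shared.
From (d): #627 ∈ urgent.
(a): #627 ∈ archived.
Suppose #112 ∉ archived: no assignment then satisfies all the clues, so #112 ∈ archived.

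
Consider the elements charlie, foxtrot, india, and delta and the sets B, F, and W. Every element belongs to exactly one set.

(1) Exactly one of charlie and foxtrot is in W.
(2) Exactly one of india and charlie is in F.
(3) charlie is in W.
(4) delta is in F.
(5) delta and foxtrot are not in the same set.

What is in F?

F = {delta, india}

From (3): charlie ∈ W.
From (4): delta ∈ F.
(1) (exactly one): foxtrot ∉ W.
(2) (exactly one): india ∈ F.
(5): foxtrot ∉ F.
Only one set left: foxtrot ∈ B.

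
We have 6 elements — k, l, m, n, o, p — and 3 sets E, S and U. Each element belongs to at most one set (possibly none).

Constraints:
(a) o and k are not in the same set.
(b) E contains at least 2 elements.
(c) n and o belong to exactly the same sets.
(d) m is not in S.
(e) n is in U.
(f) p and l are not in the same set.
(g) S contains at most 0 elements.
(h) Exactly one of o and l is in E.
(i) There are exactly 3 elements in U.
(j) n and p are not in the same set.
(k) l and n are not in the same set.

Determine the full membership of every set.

From (d): m ∉ S.
From (e): n ∈ U.
(c): o matches n: o ∉ E.
(c): o matches n: o ∉ S.
(c): o matches n: o ∈ U.
(g): S already has 0, so the rest are out.
(h) (exactly one): l ∈ E.
(j): p ∉ U.
(a): k ∉ U.
(f): p ∉ E.
(i): only 3 candidates remain for U, so all are in.
(b): only 2 candidates remain for E, so all are in.

E = {k, l}; S = {}; U = {m, n, o}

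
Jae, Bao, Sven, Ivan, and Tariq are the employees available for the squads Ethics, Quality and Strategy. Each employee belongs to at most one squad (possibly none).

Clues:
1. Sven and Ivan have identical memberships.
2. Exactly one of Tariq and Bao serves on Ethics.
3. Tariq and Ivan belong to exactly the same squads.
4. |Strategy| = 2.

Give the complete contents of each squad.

Ethics = {Ivan, Sven, Tariq}; Quality = {}; Strategy = {Bao, Jae}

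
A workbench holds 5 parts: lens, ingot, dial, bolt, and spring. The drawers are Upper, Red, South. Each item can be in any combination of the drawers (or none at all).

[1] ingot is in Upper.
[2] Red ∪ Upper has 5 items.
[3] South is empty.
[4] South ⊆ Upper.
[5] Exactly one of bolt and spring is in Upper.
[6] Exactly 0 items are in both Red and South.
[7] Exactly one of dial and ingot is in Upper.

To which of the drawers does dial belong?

dial: Red

From (1): ingot ∈ Upper.
(3): South already has 0, so the rest are out.
(7) (exactly one): dial ∉ Upper.
Suppose dial ∉ Red: no assignment then satisfies all the clues, so dial ∈ Red.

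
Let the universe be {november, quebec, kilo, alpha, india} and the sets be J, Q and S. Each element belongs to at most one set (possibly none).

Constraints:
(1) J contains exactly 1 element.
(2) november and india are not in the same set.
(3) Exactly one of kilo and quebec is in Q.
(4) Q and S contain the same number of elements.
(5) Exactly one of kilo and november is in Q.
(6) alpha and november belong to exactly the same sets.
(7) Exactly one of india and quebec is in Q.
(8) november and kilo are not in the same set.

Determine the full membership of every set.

J = {quebec}; Q = {india, kilo}; S = {alpha, november}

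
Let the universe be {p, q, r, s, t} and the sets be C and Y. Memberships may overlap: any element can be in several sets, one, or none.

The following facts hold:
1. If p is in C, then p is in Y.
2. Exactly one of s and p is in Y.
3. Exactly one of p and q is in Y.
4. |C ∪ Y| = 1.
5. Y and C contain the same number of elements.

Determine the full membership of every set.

C = {p}; Y = {p}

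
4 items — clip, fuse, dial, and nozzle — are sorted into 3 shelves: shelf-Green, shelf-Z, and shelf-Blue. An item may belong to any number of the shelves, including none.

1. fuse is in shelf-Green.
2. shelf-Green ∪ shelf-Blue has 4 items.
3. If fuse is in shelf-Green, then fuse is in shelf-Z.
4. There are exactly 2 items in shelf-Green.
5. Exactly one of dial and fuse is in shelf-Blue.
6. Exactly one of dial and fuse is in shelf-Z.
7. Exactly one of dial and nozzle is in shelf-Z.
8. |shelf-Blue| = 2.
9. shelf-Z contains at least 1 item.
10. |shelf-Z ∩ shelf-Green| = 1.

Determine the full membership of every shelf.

shelf-Green = {clip, fuse}; shelf-Z = {fuse, nozzle}; shelf-Blue = {dial, nozzle}

From (1): fuse ∈ shelf-Green.
(3): fuse ∈ shelf-Z.
(6) (exactly one): dial ∉ shelf-Z.
(7) (exactly one): nozzle ∈ shelf-Z.
Suppose clip ∉ shelf-Green: no assignment then satisfies all the clues, so clip ∈ shelf-Green.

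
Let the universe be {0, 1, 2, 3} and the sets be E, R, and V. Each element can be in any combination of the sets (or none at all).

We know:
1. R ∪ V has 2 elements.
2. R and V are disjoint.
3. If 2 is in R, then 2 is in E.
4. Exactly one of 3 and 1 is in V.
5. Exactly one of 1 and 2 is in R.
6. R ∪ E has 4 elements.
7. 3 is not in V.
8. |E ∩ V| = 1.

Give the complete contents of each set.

E = {0, 1, 2, 3}; R = {2}; V = {1}

From (7): 3 ∉ V.
(4) (exactly one): 1 ∈ V.
(2) (disjoint): 1 ∉ R.
(5) (exactly one): 2 ∈ R.
(2) (disjoint): 2 ∉ V.
(3): 2 ∈ E.
Suppose 0 ∉ E: no assignment then satisfies all the clues, so 0 ∈ E.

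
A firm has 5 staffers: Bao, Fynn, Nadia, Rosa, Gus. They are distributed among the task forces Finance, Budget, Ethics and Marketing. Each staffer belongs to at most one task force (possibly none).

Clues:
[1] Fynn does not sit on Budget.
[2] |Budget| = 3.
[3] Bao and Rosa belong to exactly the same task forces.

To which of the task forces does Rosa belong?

Rosa: Budget

From (1): Fynn ∉ Budget.
Suppose Rosa ∈ Finance: no assignment then satisfies all the clues, so Rosa ∉ Finance.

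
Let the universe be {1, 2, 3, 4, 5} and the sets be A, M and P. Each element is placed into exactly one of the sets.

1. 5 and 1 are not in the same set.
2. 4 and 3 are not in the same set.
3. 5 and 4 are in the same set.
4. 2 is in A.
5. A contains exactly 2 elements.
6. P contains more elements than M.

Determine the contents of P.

P = {4, 5}

From (4): 2 ∈ A.
Suppose 1 ∈ P: no assignment then satisfies all the clues, so 1 ∉ P.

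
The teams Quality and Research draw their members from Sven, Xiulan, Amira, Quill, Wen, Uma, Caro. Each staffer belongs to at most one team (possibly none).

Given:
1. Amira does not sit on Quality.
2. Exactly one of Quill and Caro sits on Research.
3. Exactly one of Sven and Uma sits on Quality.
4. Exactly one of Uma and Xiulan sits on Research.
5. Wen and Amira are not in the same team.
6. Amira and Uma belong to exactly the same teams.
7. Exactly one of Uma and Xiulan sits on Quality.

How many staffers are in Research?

3

From (1): Amira ∉ Quality.
(6): Uma matches Amira: Uma ∉ Quality.
(7) (exactly one): Xiulan ∈ Quality.
(3) (exactly one): Sven ∈ Quality.
(4) (exactly one): Uma ∈ Research.
(6): Amira matches Uma: Amira ∈ Research.
(5): Wen ∉ Research.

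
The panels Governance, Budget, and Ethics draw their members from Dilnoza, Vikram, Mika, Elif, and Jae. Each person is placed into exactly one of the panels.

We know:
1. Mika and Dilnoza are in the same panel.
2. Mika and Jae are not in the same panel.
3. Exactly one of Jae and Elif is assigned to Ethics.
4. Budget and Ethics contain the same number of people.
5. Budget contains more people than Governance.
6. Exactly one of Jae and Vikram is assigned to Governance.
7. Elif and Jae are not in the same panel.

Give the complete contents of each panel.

Governance = {Jae}; Budget = {Dilnoza, Mika}; Ethics = {Elif, Vikram}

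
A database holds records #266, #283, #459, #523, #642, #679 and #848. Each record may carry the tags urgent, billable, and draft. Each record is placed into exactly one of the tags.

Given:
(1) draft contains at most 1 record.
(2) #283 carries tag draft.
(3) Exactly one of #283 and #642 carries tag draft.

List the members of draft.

From (2): #283 ∈ draft.
(1): draft already has 1, so the rest are out.

draft = {#283}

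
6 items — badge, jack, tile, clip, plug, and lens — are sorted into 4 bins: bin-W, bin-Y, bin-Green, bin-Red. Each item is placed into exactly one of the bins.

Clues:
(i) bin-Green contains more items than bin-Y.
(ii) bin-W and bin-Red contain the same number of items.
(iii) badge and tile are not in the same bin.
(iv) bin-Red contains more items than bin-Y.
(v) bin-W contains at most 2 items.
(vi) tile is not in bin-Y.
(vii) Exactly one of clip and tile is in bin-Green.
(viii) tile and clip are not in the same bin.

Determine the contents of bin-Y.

bin-Y = {}

From (vi): tile ∉ bin-Y.
Suppose badge ∈ bin-Y: no assignment then satisfies all the clues, so badge ∉ bin-Y.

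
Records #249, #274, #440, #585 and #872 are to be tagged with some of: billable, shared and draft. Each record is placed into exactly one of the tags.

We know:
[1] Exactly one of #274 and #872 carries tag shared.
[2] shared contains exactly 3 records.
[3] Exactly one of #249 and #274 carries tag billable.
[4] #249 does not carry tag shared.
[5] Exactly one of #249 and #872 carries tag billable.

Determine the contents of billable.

billable = {#249}

From (4): #249 ∉ shared.
Suppose #249 ∉ billable: no assignment then satisfies all the clues, so #249 ∈ billable.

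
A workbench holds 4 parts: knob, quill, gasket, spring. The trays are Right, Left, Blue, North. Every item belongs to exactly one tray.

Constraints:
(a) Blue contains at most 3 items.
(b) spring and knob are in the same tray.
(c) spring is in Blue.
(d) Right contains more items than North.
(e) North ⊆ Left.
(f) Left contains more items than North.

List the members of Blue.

Blue = {knob, spring}

From (c): spring ∈ Blue.
(b): knob matches spring: knob ∉ Right.
(b): knob matches spring: knob ∉ Left.
(b): knob matches spring: knob ∈ Blue.
Suppose quill ∈ Blue: no assignment then satisfies all the clues, so quill ∉ Blue.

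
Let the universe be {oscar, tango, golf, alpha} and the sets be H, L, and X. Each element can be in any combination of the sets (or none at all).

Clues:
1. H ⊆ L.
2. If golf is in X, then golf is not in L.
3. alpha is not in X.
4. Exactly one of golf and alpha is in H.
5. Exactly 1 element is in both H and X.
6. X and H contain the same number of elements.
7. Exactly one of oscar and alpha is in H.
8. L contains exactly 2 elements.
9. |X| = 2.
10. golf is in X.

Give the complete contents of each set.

H = {alpha, tango}; L = {alpha, tango}; X = {golf, tango}

From (3): alpha ∉ X.
From (10): golf ∈ X.
(2): golf ∉ L.
(1) contrapositive: golf ∉ H.
(4) (exactly one): alpha ∈ H.
(7) (exactly one): oscar ∉ H.
(1) with alpha ∈ H: alpha ∈ L.
Suppose oscar ∈ L: no assignment then satisfies all the clues, so oscar ∉ L.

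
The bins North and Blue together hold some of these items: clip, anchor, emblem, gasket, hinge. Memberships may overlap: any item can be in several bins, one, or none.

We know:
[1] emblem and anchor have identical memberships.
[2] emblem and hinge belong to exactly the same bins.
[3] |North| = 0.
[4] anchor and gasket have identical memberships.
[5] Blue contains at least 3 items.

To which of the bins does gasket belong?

gasket: Blue

(3): North already has 0, so the rest are out.
Suppose gasket ∉ Blue: no assignment then satisfies all the clues, so gasket ∈ Blue.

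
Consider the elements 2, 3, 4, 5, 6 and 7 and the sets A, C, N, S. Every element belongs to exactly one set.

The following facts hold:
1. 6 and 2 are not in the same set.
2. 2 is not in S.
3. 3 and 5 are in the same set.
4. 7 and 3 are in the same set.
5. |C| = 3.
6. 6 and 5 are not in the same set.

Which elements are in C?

C = {3, 5, 7}

From (2): 2 ∉ S.
Suppose 2 ∈ C: no assignment then satisfies all the clues, so 2 ∉ C.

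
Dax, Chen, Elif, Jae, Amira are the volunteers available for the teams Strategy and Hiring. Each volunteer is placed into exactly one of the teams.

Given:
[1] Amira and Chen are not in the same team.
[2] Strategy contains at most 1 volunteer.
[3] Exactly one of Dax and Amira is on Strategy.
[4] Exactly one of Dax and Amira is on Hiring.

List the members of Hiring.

Hiring = {Chen, Dax, Elif, Jae}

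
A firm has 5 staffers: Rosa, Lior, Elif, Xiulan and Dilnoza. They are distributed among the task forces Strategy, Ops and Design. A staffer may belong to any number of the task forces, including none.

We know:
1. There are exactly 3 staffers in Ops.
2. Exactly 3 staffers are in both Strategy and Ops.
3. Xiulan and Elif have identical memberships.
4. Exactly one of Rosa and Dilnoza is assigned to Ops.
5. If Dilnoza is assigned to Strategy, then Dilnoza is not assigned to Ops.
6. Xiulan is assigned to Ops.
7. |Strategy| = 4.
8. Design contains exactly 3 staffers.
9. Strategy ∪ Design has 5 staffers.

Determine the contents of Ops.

Ops = {Elif, Rosa, Xiulan}

From (6): Xiulan ∈ Ops.
(3): Elif matches Xiulan: Elif ∈ Ops.
Suppose Rosa ∉ Ops: no assignment then satisfies all the clues, so Rosa ∈ Ops.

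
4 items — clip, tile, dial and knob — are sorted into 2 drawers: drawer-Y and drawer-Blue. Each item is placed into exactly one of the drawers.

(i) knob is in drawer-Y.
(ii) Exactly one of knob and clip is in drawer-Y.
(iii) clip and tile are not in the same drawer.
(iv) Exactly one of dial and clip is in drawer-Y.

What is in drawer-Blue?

From (i): knob ∈ drawer-Y.
(ii) (exactly one): clip ∉ drawer-Y.
(iv) (exactly one): dial ∈ drawer-Y.
Only one drawer left: clip ∈ drawer-Blue.
(iii): tile ∉ drawer-Blue.
Only one drawer left: tile ∈ drawer-Y.

drawer-Blue = {clip}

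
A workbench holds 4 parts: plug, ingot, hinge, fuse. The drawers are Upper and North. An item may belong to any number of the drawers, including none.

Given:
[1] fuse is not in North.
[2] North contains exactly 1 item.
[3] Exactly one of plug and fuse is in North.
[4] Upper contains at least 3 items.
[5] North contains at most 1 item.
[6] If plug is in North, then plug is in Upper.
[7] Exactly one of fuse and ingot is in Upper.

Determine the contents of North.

North = {plug}

From (1): fuse ∉ North.
(3) (exactly one): plug ∈ North.
(5): North already has 1, so the rest are out.
(6): plug ∈ Upper.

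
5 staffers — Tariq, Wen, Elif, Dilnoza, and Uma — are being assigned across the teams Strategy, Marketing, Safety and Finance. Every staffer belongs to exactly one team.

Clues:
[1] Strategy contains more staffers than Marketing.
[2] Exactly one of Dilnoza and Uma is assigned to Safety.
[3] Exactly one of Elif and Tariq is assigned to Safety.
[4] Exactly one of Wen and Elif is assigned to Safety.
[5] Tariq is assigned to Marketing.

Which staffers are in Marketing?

Marketing = {Tariq}

From (5): Tariq ∈ Marketing.
(3) (exactly one): Elif ∈ Safety.
(4) (exactly one): Wen ∉ Safety.
Suppose Wen ∈ Marketing: no assignment then satisfies all the clues, so Wen ∉ Marketing.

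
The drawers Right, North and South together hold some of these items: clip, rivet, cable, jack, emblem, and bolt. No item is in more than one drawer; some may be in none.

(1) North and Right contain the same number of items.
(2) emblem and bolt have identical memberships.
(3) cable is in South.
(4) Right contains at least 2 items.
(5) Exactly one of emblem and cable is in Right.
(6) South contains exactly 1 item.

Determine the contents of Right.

Right = {bolt, emblem}

From (3): cable ∈ South.
(5) (exactly one): emblem ∈ Right.
(6): South already has 1, so the rest are out.
(2): bolt matches emblem: bolt ∈ Right.
Suppose clip ∈ Right: no assignment then satisfies all the clues, so clip ∉ Right.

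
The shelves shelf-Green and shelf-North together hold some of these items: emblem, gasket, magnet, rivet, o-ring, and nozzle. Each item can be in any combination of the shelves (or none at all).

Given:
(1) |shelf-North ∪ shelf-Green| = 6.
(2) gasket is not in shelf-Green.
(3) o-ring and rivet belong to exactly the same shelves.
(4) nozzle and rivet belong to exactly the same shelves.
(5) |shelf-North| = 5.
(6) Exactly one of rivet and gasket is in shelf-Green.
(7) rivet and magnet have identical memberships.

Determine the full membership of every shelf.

shelf-Green = {emblem, magnet, nozzle, o-ring, rivet}; shelf-North = {gasket, magnet, nozzle, o-ring, rivet}

From (2): gasket ∉ shelf-Green.
(6) (exactly one): rivet ∈ shelf-Green.
(7): magnet matches rivet: magnet ∈ shelf-Green.
(3): o-ring matches rivet: o-ring ∈ shelf-Green.
(4): nozzle matches rivet: nozzle ∈ shelf-Green.
Suppose emblem ∉ shelf-Green: no assignment then satisfies all the clues, so emblem ∈ shelf-Green.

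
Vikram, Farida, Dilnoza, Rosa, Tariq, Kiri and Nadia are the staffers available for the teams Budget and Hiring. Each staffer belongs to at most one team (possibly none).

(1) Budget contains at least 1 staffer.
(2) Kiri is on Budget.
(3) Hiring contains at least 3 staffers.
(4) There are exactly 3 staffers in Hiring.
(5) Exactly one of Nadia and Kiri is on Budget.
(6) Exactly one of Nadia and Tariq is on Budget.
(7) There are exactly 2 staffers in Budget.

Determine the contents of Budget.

Budget = {Kiri, Tariq}

From (2): Kiri ∈ Budget.
(5) (exactly one): Nadia ∉ Budget.
(6) (exactly one): Tariq ∈ Budget.
(7): Budget already has 2, so the rest are out.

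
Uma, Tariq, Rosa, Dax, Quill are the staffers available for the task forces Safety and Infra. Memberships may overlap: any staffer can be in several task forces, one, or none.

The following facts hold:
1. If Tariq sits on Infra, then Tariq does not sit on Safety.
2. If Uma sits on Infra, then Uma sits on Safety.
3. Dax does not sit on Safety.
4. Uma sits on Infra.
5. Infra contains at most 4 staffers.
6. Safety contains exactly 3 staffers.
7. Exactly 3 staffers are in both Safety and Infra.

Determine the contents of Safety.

From (3): Dax ∉ Safety.
From (4): Uma ∈ Infra.
(2): Uma ∈ Safety.
Suppose Tariq ∈ Safety: no assignment then satisfies all the clues, so Tariq ∉ Safety.

Safety = {Quill, Rosa, Uma}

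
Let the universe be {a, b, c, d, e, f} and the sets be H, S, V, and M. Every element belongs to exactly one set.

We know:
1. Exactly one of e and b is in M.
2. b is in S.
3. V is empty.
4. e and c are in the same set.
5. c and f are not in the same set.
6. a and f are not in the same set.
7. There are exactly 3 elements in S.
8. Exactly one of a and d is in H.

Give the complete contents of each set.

From (2): b ∈ S.
(1) (exactly one): e ∈ M.
(3): V already has 0, so the rest are out.
(4): c matches e: c ∉ H.
(4): c matches e: c ∉ S.
(4): c matches e: c ∈ M.
(5): f ∉ M.
Suppose a ∉ H: no assignment then satisfies all the clues, so a ∈ H.

H = {a}; S = {b, d, f}; V = {}; M = {c, e}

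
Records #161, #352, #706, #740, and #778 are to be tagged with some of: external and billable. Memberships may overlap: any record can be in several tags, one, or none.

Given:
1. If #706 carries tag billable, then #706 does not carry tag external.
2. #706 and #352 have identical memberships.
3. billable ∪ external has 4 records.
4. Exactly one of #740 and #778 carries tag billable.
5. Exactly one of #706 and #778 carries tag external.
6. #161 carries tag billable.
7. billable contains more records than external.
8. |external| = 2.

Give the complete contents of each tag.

external = {#161, #778}; billable = {#161, #352, #706, #778}

From (6): #161 ∈ billable.
Suppose #161 ∉ external: no assignment then satisfies all the clues, so #161 ∈ external.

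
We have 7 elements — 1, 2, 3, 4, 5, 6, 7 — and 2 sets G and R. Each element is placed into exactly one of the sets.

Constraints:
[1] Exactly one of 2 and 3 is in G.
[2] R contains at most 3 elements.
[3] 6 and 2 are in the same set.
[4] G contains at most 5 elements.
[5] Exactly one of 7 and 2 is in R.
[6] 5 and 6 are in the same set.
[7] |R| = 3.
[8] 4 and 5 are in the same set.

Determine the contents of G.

G = {2, 4, 5, 6}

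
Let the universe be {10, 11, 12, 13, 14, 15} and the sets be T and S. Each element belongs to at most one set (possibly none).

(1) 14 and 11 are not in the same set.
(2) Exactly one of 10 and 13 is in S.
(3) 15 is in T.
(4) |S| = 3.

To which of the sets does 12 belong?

12: S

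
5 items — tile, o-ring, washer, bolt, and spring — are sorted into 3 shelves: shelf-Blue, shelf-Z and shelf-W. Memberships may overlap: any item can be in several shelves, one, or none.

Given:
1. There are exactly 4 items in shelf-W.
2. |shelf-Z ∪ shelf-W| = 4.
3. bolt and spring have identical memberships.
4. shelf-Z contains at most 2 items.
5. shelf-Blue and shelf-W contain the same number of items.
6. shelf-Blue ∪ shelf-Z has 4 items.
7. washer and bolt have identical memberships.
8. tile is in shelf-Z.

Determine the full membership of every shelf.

shelf-Blue = {bolt, spring, tile, washer}; shelf-Z = {tile}; shelf-W = {bolt, spring, tile, washer}

From (8): tile ∈ shelf-Z.
Suppose tile ∉ shelf-Blue: no assignment then satisfies all the clues, so tile ∈ shelf-Blue.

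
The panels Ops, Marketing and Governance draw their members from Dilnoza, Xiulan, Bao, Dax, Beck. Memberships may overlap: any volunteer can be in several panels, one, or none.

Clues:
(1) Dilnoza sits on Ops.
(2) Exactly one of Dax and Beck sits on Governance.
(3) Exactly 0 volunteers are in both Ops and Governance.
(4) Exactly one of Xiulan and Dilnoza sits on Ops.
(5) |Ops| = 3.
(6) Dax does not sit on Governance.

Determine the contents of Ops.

Ops = {Bao, Dax, Dilnoza}

From (1): Dilnoza ∈ Ops.
From (6): Dax ∉ Governance.
(2) (exactly one): Beck ∈ Governance.
(4) (exactly one): Xiulan ∉ Ops.
Suppose Bao ∉ Ops: no assignment then satisfies all the clues, so Bao ∈ Ops.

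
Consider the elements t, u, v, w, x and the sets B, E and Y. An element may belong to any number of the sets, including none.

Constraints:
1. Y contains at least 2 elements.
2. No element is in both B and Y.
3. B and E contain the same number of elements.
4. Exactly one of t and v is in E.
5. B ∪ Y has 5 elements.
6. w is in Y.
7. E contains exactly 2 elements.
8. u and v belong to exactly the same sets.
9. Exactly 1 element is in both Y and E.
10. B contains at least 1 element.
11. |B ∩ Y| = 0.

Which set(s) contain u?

u: Y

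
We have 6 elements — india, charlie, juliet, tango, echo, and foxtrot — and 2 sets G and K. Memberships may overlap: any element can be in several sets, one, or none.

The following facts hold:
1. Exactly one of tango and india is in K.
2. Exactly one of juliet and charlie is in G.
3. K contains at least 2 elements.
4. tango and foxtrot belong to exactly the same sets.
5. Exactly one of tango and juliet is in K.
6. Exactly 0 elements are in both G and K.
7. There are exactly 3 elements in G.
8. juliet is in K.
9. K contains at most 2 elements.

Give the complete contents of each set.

G = {charlie, foxtrot, tango}; K = {india, juliet}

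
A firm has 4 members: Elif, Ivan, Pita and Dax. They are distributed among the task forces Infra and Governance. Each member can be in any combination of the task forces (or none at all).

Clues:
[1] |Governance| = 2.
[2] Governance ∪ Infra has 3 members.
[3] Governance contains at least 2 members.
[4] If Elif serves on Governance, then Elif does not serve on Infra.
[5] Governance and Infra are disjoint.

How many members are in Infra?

1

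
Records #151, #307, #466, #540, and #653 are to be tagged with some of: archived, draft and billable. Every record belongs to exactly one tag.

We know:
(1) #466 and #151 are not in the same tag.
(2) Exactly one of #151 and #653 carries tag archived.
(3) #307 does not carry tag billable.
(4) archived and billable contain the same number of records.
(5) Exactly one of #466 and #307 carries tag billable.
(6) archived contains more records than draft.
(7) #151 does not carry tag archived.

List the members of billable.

From (3): #307 ∉ billable.
From (7): #151 ∉ archived.
(2) (exactly one): #653 ∈ archived.
(5) (exactly one): #466 ∈ billable.
(1): #151 ∉ billable.
Only one tag left: #151 ∈ draft.
Suppose #540 ∉ billable: no assignment then satisfies all the clues, so #540 ∈ billable.

billable = {#466, #540}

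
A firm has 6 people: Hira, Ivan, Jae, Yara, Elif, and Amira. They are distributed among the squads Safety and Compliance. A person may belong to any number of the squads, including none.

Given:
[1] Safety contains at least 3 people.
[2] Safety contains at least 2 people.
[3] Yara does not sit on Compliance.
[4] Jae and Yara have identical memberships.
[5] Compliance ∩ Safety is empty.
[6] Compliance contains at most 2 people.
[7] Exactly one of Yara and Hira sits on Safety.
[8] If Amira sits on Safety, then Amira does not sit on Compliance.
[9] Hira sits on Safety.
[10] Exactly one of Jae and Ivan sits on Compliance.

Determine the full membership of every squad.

Safety = {Amira, Elif, Hira}; Compliance = {Ivan}

From (3): Yara ∉ Compliance.
From (9): Hira ∈ Safety.
(4): Jae matches Yara: Jae ∉ Compliance.
(5) (disjoint): Hira ∉ Compliance.
(7) (exactly one): Yara ∉ Safety.
(10) (exactly one): Ivan ∈ Compliance.
(4): Jae matches Yara: Jae ∉ Safety.
(5) (disjoint): Ivan ∉ Safety.
(1): only 3 candidates remain for Safety, so all are in.
(5) (disjoint): Elif ∉ Compliance.
(5) (disjoint): Amira ∉ Compliance.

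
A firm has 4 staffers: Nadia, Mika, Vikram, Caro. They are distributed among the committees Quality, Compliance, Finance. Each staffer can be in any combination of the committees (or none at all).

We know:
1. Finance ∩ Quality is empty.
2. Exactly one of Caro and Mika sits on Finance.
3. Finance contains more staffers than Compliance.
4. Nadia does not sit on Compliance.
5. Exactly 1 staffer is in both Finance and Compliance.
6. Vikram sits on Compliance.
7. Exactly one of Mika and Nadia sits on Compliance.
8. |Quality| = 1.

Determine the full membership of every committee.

Quality = {Mika}; Compliance = {Mika, Vikram}; Finance = {Caro, Nadia, Vikram}

From (4): Nadia ∉ Compliance.
From (6): Vikram ∈ Compliance.
(7) (exactly one): Mika ∈ Compliance.
Suppose Nadia ∈ Quality: no assignment then satisfies all the clues, so Nadia ∉ Quality.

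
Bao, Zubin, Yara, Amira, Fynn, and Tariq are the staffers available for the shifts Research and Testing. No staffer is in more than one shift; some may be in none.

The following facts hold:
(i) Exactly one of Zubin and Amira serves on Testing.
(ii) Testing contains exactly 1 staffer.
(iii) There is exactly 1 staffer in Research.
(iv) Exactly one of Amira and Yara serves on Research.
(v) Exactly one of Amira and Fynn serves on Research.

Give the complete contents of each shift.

Research = {Amira}; Testing = {Zubin}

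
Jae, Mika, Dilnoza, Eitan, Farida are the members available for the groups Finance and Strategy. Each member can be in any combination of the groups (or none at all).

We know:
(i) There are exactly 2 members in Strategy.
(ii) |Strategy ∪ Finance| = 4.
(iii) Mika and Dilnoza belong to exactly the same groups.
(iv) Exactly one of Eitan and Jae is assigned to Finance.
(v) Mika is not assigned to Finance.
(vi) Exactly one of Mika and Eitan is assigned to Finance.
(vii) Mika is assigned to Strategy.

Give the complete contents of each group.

From (v): Mika ∉ Finance.
From (vii): Mika ∈ Strategy.
(iii): Dilnoza matches Mika: Dilnoza ∉ Finance.
(iii): Dilnoza matches Mika: Dilnoza ∈ Strategy.
(vi) (exactly one): Eitan ∈ Finance.
(i): Strategy already has 2, so the rest are out.
(iv) (exactly one): Jae ∉ Finance.
Suppose Farida ∉ Finance: no assignment then satisfies all the clues, so Farida ∈ Finance.

Finance = {Eitan, Farida}; Strategy = {Dilnoza, Mika}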